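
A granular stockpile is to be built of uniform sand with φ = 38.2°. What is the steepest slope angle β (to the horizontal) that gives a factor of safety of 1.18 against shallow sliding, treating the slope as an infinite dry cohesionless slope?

β = 33.7°

For an infinite dry cohesionless slope FS = tanφ/tanβ, so tanβ = tanφ / FS.
tanβ = tan38.2° / 1.18 = 0.7869 / 1.18 = 0.6669
β = arctan(0.6669) = 33.70°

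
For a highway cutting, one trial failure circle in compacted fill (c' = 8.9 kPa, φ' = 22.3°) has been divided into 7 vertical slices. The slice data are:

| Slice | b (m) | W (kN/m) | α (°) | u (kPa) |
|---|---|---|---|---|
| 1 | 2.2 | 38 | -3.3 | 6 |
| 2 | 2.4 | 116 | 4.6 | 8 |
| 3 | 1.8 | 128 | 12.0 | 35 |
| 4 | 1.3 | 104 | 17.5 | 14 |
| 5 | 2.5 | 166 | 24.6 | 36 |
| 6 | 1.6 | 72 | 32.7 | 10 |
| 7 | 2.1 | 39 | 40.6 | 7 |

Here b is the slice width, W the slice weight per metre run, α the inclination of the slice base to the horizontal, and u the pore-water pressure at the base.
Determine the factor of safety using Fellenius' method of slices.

FS = 1.44

Ordinary method of slices: FS = Σ[c'·Δl_i + (W_i cosα_i − u_i·Δl_i)·tanφ'] / Σ W_i sinα_i, with Δl_i = b_i / cosα_i.
Slice 1: Δl = 2.2/cos(-3.3°) = 2.204 m; N'_1 = 38·cos(-3.3°) − 6·2.204 = 24.7; c'Δl = 19.61; W sinα = -2.2
Slice 2: Δl = 2.4/cos4.6° = 2.408 m; N'_2 = 116·cos4.6° − 8·2.408 = 96.4; c'Δl = 21.43; W sinα = 9.3
Slice 3: Δl = 1.8/cos12.0° = 1.840 m; N'_3 = 128·cos12.0° − 35·1.840 = 60.8; c'Δl = 16.38; W sinα = 26.6
Slice 4: Δl = 1.3/cos17.5° = 1.363 m; N'_4 = 104·cos17.5° − 14·1.363 = 80.1; c'Δl = 12.13; W sinα = 31.3
Slice 5: Δl = 2.5/cos24.6° = 2.750 m; N'_5 = 166·cos24.6° − 36·2.750 = 51.9; c'Δl = 24.47; W sinα = 69.1
Slice 6: Δl = 1.6/cos32.7° = 1.901 m; N'_6 = 72·cos32.7° − 10·1.901 = 41.6; c'Δl = 16.92; W sinα = 38.9
Slice 7: Δl = 2.1/cos40.6° = 2.766 m; N'_7 = 39·cos40.6° − 7·2.766 = 10.3; c'Δl = 24.62; W sinα = 25.4
Σc'Δl = 135.6 kN/m; ΣN' = 365.8 kN/m; ΣW sinα = 198.4 kN/m
Resisting = 135.6 + 365.8·tan22.3° = 135.6 + 150.0 = 285.6 kN/m
FS = 285.6 / 198.4 = 1.439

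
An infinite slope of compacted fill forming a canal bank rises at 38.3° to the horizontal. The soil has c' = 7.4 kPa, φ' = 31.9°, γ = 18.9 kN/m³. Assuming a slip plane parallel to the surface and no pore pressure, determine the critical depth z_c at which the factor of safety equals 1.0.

Setting FS = 1.00 in FS = [c' + γz cos²β tanφ'] / [γz sinβ cosβ] and solving for z:
z = c' / [γ cosβ (FS·sinβ − cosβ·tanφ')]
  = 7.4 / [18.9·cos38.3°·(1.00·sin38.3° − cos38.3°·tan31.9°)]
  = 7.4 / [18.9·0.7848·(1.00·0.6198 − 0.7848·0.6224)]
  = 7.4 / 1.9475 = 3.800 m

z_c = 3.80 m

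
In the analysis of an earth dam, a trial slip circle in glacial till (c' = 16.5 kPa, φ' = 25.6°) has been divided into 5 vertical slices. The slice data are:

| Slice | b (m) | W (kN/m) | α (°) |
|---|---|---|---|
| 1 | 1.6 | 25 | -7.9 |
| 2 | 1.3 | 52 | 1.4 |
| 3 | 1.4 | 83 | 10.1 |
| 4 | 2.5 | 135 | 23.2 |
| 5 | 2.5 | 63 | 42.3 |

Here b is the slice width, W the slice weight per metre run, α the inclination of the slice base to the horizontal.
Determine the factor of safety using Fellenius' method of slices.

Ordinary method of slices: FS = Σ[c'·Δl_i + (W_i cosα_i)·tanφ'] / Σ W_i sinα_i, with Δl_i = b_i / cosα_i.
Slice 1: Δl = 1.6/cos(-7.9°) = 1.615 m; N'_1 = 25·cos(-7.9°) = 24.8; c'Δl = 26.65; W sinα = -3.4
Slice 2: Δl = 1.3/cos1.4° = 1.300 m; N'_2 = 52·cos1.4° = 52.0; c'Δl = 21.46; W sinα = 1.3
Slice 3: Δl = 1.4/cos10.1° = 1.422 m; N'_3 = 83·cos10.1° = 81.7; c'Δl = 23.46; W sinα = 14.6
Slice 4: Δl = 2.5/cos23.2° = 2.720 m; N'_4 = 135·cos23.2° = 124.1; c'Δl = 44.88; W sinα = 53.2
Slice 5: Δl = 2.5/cos42.3° = 3.380 m; N'_5 = 63·cos42.3° = 46.6; c'Δl = 55.77; W sinα = 42.4
Σc'Δl = 172.2 kN/m; ΣN' = 329.1 kN/m; ΣW sinα = 108.0 kN/m
Resisting = 172.2 + 329.1·tan25.6° = 172.2 + 157.7 = 329.9 kN/m
FS = 329.9 / 108.0 = 3.056

FS = 3.06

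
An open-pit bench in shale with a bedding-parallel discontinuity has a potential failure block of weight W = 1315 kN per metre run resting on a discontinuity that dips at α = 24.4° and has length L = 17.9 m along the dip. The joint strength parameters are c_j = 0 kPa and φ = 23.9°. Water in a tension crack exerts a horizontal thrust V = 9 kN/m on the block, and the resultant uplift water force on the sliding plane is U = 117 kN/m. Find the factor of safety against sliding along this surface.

FS = 0.87

Resolving the block weight along and normal to the plane and applying the Mohr–Coulomb strength on the joint:
N' = W cosα − U − V sinα = 1315·cos24.4° − 117 − 9·sin24.4° = 1076.8 kN/m
Driving force T = W sinα + V cosα = 1315·sin24.4° + 9·cos24.4° = 551.4 kN/m
Resisting force R = c_j·L + N'·tanφ = 0·17.9 + 1076.8·tan23.9° = 0.0 + 477.2 = 477.2 kN/m
FS = R / T = 477.2 / 551.4 = 0.865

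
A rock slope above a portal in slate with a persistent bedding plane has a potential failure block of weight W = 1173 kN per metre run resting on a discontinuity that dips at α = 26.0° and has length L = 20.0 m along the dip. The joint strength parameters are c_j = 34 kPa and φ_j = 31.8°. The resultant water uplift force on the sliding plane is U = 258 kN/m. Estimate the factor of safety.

FS = 2.28

Resolving the block weight along and normal to the plane and applying the Mohr–Coulomb strength on the joint:
N' = W cosα − U = 1173·cos26.0° − 258 = 796.3 kN/m
Driving force T = W sinα = 1173·sin26.0° = 514.2 kN/m
Resisting force R = c_j·L + N'·tanφ_j = 34·20.0 + 796.3·tan31.8° = 680.0 + 493.7 = 1173.7 kN/m
FS = R / T = 1173.7 / 514.2 = 2.283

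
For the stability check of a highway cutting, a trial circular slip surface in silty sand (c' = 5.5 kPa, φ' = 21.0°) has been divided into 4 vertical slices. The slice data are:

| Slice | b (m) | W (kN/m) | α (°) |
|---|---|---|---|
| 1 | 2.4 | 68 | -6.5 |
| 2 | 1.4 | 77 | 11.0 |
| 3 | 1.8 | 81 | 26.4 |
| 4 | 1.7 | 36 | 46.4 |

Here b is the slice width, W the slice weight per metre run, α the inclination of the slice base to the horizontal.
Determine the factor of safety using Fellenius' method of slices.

Ordinary method of slices: FS = Σ[c'·Δl_i + (W_i cosα_i)·tanφ'] / Σ W_i sinα_i, with Δl_i = b_i / cosα_i.
Slice 1: Δl = 2.4/cos(-6.5°) = 2.416 m; N'_1 = 68·cos(-6.5°) = 67.6; c'Δl = 13.29; W sinα = -7.7
Slice 2: Δl = 1.4/cos11.0° = 1.426 m; N'_2 = 77·cos11.0° = 75.6; c'Δl = 7.84; W sinα = 14.7
Slice 3: Δl = 1.8/cos26.4° = 2.010 m; N'_3 = 81·cos26.4° = 72.6; c'Δl = 11.05; W sinα = 36.0
Slice 4: Δl = 1.7/cos46.4° = 2.465 m; N'_4 = 36·cos46.4° = 24.8; c'Δl = 13.56; W sinα = 26.1
Σc'Δl = 45.7 kN/m; ΣN' = 240.5 kN/m; ΣW sinα = 69.1 kN/m
Resisting = 45.7 + 240.5·tan21.0° = 45.7 + 92.3 = 138.1 kN/m
FS = 138.1 / 69.1 = 1.999

FS = 2.00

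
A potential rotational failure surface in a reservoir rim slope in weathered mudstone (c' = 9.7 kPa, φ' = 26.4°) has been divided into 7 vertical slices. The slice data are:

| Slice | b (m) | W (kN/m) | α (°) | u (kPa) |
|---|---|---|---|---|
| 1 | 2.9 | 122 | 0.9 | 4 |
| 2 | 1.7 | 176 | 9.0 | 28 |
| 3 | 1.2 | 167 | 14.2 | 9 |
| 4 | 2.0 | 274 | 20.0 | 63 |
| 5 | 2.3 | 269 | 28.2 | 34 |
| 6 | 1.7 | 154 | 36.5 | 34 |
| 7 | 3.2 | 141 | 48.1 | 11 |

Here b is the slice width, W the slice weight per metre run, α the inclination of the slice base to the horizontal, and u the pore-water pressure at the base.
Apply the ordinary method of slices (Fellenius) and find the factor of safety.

FS = 1.11

Ordinary method of slices: FS = Σ[c'·Δl_i + (W_i cosα_i − u_i·Δl_i)·tanφ'] / Σ W_i sinα_i, with Δl_i = b_i / cosα_i.
Slice 1: Δl = 2.9/cos0.9° = 2.900 m; N'_1 = 122·cos0.9° − 4·2.900 = 110.4; c'Δl = 28.13; W sinα = 1.9
Slice 2: Δl = 1.7/cos9.0° = 1.721 m; N'_2 = 176·cos9.0° − 28·1.721 = 125.6; c'Δl = 16.70; W sinα = 27.5
Slice 3: Δl = 1.2/cos14.2° = 1.238 m; N'_3 = 167·cos14.2° − 9·1.238 = 150.8; c'Δl = 12.01; W sinα = 41.0
Slice 4: Δl = 2.0/cos20.0° = 2.128 m; N'_4 = 274·cos20.0° − 63·2.128 = 123.4; c'Δl = 20.65; W sinα = 93.7
Slice 5: Δl = 2.3/cos28.2° = 2.610 m; N'_5 = 269·cos28.2° − 34·2.610 = 148.3; c'Δl = 25.31; W sinα = 127.1
Slice 6: Δl = 1.7/cos36.5° = 2.115 m; N'_6 = 154·cos36.5° − 34·2.115 = 51.9; c'Δl = 20.51; W sinα = 91.6
Slice 7: Δl = 3.2/cos48.1° = 4.792 m; N'_7 = 141·cos48.1° − 11·4.792 = 41.5; c'Δl = 46.48; W sinα = 104.9
Σc'Δl = 169.8 kN/m; ΣN' = 751.9 kN/m; ΣW sinα = 487.8 kN/m
Resisting = 169.8 + 751.9·tan26.4° = 169.8 + 373.2 = 543.0 kN/m
FS = 543.0 / 487.8 = 1.113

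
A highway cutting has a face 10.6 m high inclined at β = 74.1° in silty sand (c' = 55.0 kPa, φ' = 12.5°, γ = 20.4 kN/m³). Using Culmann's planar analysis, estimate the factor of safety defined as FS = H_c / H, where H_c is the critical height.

H_c = (4c'/γ) · sinβ cosφ' / [1 − cos(β − φ')]
    = (4·55.0/20.4) · sin74.1°·cos12.5° / [1 − cos61.6°]
    = 10.784 · 0.9389 / 0.5244 = 19.31 m
FS = H_c / H = 19.31 / 10.6 = 1.822

FS = 1.82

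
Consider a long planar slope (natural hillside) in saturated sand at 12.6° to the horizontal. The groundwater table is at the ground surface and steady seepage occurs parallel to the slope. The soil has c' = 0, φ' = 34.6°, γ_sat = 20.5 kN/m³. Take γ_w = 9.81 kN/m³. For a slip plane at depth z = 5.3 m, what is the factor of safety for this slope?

With seepage parallel to the slope and the water table at the surface, the effective normal stress on the slip plane uses the buoyant unit weight γ' = γ_sat − γ_w while the driving shear stress uses γ_sat:
FS = [c' + γ' z cos²β tanφ'] / [γ_sat z sinβ cosβ]
(For c' = 0 this reduces to FS = (γ'/γ_sat)·tanφ'/tanβ.)
γ' = 20.5 − 9.81 = 10.69 kN/m³
Numerator = 0.0 + 10.69·5.3·cos²12.6°·tan34.6° = 0.0 + 10.69·5.3·0.9524·0.6899 = 37.225 kPa
Denominator = 20.5·5.3·sin12.6°·cos12.6° = 20.5·5.3·0.2181·0.9759 = 23.130 kPa
FS = 37.225 / 23.130 = 1.609

FS = 1.61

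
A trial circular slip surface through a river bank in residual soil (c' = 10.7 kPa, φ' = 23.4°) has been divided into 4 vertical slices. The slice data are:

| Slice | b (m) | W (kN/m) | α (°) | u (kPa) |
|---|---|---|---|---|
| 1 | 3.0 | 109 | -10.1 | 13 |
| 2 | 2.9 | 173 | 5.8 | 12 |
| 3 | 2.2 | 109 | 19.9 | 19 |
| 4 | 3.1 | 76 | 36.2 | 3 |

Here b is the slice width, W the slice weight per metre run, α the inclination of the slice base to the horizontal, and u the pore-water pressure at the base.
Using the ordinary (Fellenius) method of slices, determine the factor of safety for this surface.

Ordinary method of slices: FS = Σ[c'·Δl_i + (W_i cosα_i − u_i·Δl_i)·tanφ'] / Σ W_i sinα_i, with Δl_i = b_i / cosα_i.
Slice 1: Δl = 3.0/cos(-10.1°) = 3.047 m; N'_1 = 109·cos(-10.1°) − 13·3.047 = 67.7; c'Δl = 32.61; W sinα = -19.1
Slice 2: Δl = 2.9/cos5.8° = 2.915 m; N'_2 = 173·cos5.8° − 12·2.915 = 137.1; c'Δl = 31.19; W sinα = 17.5
Slice 3: Δl = 2.2/cos19.9° = 2.340 m; N'_3 = 109·cos19.9° − 19·2.340 = 58.0; c'Δl = 25.03; W sinα = 37.1
Slice 4: Δl = 3.1/cos36.2° = 3.842 m; N'_4 = 76·cos36.2° − 3·3.842 = 49.8; c'Δl = 41.10; W sinα = 44.9
Σc'Δl = 129.9 kN/m; ΣN' = 312.7 kN/m; ΣW sinα = 80.4 kN/m
Resisting = 129.9 + 312.7·tan23.4° = 129.9 + 135.3 = 265.2 kN/m
FS = 265.2 / 80.4 = 3.301

FS = 3.30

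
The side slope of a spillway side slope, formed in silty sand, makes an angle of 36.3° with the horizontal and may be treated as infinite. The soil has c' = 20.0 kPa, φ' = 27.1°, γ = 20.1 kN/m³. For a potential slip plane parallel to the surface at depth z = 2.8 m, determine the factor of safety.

FS = 1.44

For an infinite slope with a slip plane parallel to the surface (no pore pressure): FS = [c' + γz cos²β tanφ'] / [γz sinβ cosβ].
γz = 20.1·2.8 = 56.28 kN/m²
Numerator = 20.0 + 56.28·cos²36.3°·tan27.1° = 20.0 + 56.28·0.6495·0.5117 = 38.706 kPa
Denominator = 56.28·sin36.3°·cos36.3° = 56.28·0.5920·0.8059 = 26.852 kPa
FS = 38.706 / 26.852 = 1.441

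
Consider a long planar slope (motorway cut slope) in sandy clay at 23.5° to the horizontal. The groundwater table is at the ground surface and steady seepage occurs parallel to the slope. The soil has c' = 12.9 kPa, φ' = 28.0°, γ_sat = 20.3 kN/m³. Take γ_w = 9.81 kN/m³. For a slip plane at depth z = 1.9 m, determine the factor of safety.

FS = 1.55

With seepage parallel to the slope and the water table at the surface, the effective normal stress on the slip plane uses the buoyant unit weight γ' = γ_sat − γ_w while the driving shear stress uses γ_sat:
FS = [c' + γ' z cos²β tanφ'] / [γ_sat z sinβ cosβ]
γ' = 20.3 − 9.81 = 10.49 kN/m³
Numerator = 12.9 + 10.49·1.9·cos²23.5°·tan28.0° = 12.9 + 10.49·1.9·0.8410·0.5317 = 21.812 kPa
Denominator = 20.3·1.9·sin23.5°·cos23.5° = 20.3·1.9·0.3987·0.9171 = 14.104 kPa
FS = 21.812 / 14.104 = 1.547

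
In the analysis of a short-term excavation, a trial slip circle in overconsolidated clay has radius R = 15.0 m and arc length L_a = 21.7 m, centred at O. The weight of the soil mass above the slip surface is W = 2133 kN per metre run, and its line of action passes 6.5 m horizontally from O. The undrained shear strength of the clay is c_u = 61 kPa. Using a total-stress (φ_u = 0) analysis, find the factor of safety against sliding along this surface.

Taking moments about the centre O, the resisting moment is provided by the undrained shear strength acting along the arc:
M_R = c_u·L_a·R = 61·21.70·15.0 = 19855.5 kN·m/m
M_D = W·d = 2133·6.5 = 13864.5 kN·m/m
FS = M_R / M_D = 19855.5 / 13864.5 = 1.432

FS = 1.43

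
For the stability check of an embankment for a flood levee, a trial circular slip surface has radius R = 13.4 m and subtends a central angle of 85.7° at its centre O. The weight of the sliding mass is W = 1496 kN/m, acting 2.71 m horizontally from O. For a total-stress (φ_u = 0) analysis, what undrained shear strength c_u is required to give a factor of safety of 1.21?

FS = c_u·L_a·R / (W·d), so c_u = FS·W·d / (L_a·R).
Arc length L_a = R·θ = 13.4·(85.7°·π/180) = 13.4·1.4957 = 20.04 m
c_u = 1.21·1496·2.71 / (20.04·13.4) = 4905.5 / 268.58 = 18.26 kPa

c_u = 18.3 kPa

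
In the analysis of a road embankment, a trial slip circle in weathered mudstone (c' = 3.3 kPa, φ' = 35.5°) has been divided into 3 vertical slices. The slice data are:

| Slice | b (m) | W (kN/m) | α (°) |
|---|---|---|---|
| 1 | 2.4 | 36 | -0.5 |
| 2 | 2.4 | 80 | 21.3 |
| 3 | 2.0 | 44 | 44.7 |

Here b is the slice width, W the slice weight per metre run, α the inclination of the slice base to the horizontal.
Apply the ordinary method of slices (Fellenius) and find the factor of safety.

Ordinary method of slices: FS = Σ[c'·Δl_i + (W_i cosα_i)·tanφ'] / Σ W_i sinα_i, with Δl_i = b_i / cosα_i.
Slice 1: Δl = 2.4/cos(-0.5°) = 2.400 m; N'_1 = 36·cos(-0.5°) = 36.0; c'Δl = 7.92; W sinα = -0.3
Slice 2: Δl = 2.4/cos21.3° = 2.576 m; N'_2 = 80·cos21.3° = 74.5; c'Δl = 8.50; W sinα = 29.1
Slice 3: Δl = 2.0/cos44.7° = 2.814 m; N'_3 = 44·cos44.7° = 31.3; c'Δl = 9.29; W sinα = 30.9
Σc'Δl = 25.7 kN/m; ΣN' = 141.8 kN/m; ΣW sinα = 59.7 kN/m
Resisting = 25.7 + 141.8·tan35.5° = 25.7 + 101.2 = 126.9 kN/m
FS = 126.9 / 59.7 = 2.125

FS = 2.13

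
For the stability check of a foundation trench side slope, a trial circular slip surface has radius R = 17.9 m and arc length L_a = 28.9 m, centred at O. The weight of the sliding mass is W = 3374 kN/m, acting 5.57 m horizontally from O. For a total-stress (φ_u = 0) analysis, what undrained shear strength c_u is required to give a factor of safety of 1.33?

c_u = 48.3 kPa

FS = c_u·L_a·R / (W·d), so c_u = FS·W·d / (L_a·R).
c_u = 1.33·3374·5.57 / (28.90·17.9) = 24994.9 / 517.31 = 48.32 kPa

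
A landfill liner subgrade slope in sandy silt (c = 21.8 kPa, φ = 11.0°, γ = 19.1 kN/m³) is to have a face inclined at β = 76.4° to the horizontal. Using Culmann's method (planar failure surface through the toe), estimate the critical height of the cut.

H_c = 7.46 m

Culmann's analysis gives the critical failure plane at α_cr = (β + φ)/2 = (76.4 + 11.0)/2 = 43.7°, and the critical height
H_c = (4c/γ) · sinβ cosφ / [1 − cos(β − φ)]
    = (4·21.8/19.1) · sin76.4°·cos11.0° / [1 − cos(65.4°)]
    = 4.565 · 0.9720·0.9816 / [1 − 0.4163]
    = 4.565 · 0.9541 / 0.5837
    = 7.46 m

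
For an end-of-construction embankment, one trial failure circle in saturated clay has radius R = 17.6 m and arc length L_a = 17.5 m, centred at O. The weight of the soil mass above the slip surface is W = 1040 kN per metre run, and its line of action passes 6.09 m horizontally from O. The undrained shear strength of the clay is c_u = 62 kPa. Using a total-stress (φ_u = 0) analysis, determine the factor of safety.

Taking moments about the centre O, the resisting moment is provided by the undrained shear strength acting along the arc:
M_R = c_u·L_a·R = 62·17.50·17.6 = 19096.0 kN·m/m
M_D = W·d = 1040·6.09 = 6333.6 kN·m/m
FS = M_R / M_D = 19096.0 / 6333.6 = 3.015

FS = 3.02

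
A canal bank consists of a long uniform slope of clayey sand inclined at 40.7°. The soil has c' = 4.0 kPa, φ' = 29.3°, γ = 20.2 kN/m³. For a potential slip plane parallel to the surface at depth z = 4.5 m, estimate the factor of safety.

For an infinite slope with a slip plane parallel to the surface (no pore pressure): FS = [c' + γz cos²β tanφ'] / [γz sinβ cosβ].
γz = 20.2·4.5 = 90.90 kN/m²
Numerator = 4.0 + 90.90·cos²40.7°·tan29.3° = 4.0 + 90.90·0.5748·0.5612 = 33.319 kPa
Denominator = 90.90·sin40.7°·cos40.7° = 90.90·0.6521·0.7581 = 44.939 kPa
FS = 33.319 / 44.939 = 0.741

FS = 0.74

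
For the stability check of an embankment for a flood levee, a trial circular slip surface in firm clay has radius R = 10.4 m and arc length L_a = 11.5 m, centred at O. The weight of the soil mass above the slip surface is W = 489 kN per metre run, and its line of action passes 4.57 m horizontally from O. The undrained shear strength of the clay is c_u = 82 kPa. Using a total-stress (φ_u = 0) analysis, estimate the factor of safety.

Taking moments about the centre O, the resisting moment is provided by the undrained shear strength acting along the arc:
M_R = c_u·L_a·R = 82·11.50·10.4 = 9807.2 kN·m/m
M_D = W·d = 489·4.57 = 2234.7 kN·m/m
FS = M_R / M_D = 9807.2 / 2234.7 = 4.389

FS = 4.39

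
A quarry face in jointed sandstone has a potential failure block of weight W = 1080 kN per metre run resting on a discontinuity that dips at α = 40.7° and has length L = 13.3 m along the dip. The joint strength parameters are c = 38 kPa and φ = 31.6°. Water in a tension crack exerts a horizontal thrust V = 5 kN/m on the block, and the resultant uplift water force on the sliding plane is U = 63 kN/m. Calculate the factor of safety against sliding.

FS = 1.37

Resolving the block weight along and normal to the plane and applying the Mohr–Coulomb strength on the joint:
N' = W cosα − U − V sinα = 1080·cos40.7° − 63 − 5·sin40.7° = 752.5 kN/m
Driving force T = W sinα + V cosα = 1080·sin40.7° + 5·cos40.7° = 708.1 kN/m
Resisting force R = c·L + N'·tanφ = 38·13.3 + 752.5·tan31.6° = 505.4 + 463.0 = 968.4 kN/m
FS = R / T = 968.4 / 708.1 = 1.368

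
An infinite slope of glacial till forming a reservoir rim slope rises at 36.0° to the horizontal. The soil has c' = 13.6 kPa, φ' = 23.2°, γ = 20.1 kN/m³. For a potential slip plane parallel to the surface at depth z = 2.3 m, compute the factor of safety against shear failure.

For an infinite slope with a slip plane parallel to the surface (no pore pressure): FS = [c' + γz cos²β tanφ'] / [γz sinβ cosβ].
γz = 20.1·2.3 = 46.23 kN/m²
Numerator = 13.6 + 46.23·cos²36.0°·tan23.2° = 13.6 + 46.23·0.6545·0.4286 = 26.569 kPa
Denominator = 46.23·sin36.0°·cos36.0° = 46.23·0.5878·0.8090 = 21.984 kPa
FS = 26.569 / 21.984 = 1.209

FS = 1.21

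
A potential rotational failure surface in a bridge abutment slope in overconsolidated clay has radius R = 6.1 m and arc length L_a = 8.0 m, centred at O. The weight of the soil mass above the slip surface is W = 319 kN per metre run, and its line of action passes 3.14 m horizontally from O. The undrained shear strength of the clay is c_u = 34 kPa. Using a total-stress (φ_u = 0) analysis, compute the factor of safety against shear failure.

FS = 1.66

Taking moments about the centre O, the resisting moment is provided by the undrained shear strength acting along the arc:
M_R = c_u·L_a·R = 34·8.00·6.1 = 1659.2 kN·m/m
M_D = W·d = 319·3.14 = 1001.7 kN·m/m
FS = M_R / M_D = 1659.2 / 1001.7 = 1.656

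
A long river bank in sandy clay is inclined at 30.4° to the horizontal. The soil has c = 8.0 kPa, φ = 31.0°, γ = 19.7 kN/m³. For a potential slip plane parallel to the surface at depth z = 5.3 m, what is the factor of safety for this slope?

FS = 1.20

For an infinite slope with a slip plane parallel to the surface (no pore pressure): FS = [c + γz cos²β tanφ] / [γz sinβ cosβ].
γz = 19.7·5.3 = 104.41 kN/m²
Numerator = 8.0 + 104.41·cos²30.4°·tan31.0° = 8.0 + 104.41·0.7439·0.6009 = 54.671 kPa
Denominator = 104.41·sin30.4°·cos30.4° = 104.41·0.5060·0.8625 = 45.571 kPa
FS = 54.671 / 45.571 = 1.200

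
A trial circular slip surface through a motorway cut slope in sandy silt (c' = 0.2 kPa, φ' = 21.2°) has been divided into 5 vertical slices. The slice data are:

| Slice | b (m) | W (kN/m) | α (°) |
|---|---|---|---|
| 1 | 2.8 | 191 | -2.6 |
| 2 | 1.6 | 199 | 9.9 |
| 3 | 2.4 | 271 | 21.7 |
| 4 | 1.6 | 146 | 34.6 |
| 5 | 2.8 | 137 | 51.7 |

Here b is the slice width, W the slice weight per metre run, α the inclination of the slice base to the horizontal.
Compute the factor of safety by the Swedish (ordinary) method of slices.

Ordinary method of slices: FS = Σ[c'·Δl_i + (W_i cosα_i)·tanφ'] / Σ W_i sinα_i, with Δl_i = b_i / cosα_i.
Slice 1: Δl = 2.8/cos(-2.6°) = 2.803 m; N'_1 = 191·cos(-2.6°) = 190.8; c'Δl = 0.56; W sinα = -8.7
Slice 2: Δl = 1.6/cos9.9° = 1.624 m; N'_2 = 199·cos9.9° = 196.0; c'Δl = 0.32; W sinα = 34.2
Slice 3: Δl = 2.4/cos21.7° = 2.583 m; N'_3 = 271·cos21.7° = 251.8; c'Δl = 0.52; W sinα = 100.2
Slice 4: Δl = 1.6/cos34.6° = 1.944 m; N'_4 = 146·cos34.6° = 120.2; c'Δl = 0.39; W sinα = 82.9
Slice 5: Δl = 2.8/cos51.7° = 4.518 m; N'_5 = 137·cos51.7° = 84.9; c'Δl = 0.90; W sinα = 107.5
Σc'Δl = 2.7 kN/m; ΣN' = 843.7 kN/m; ΣW sinα = 316.2 kN/m
Resisting = 2.7 + 843.7·tan21.2° = 2.7 + 327.3 = 330.0 kN/m
FS = 330.0 / 316.2 = 1.044

FS = 1.04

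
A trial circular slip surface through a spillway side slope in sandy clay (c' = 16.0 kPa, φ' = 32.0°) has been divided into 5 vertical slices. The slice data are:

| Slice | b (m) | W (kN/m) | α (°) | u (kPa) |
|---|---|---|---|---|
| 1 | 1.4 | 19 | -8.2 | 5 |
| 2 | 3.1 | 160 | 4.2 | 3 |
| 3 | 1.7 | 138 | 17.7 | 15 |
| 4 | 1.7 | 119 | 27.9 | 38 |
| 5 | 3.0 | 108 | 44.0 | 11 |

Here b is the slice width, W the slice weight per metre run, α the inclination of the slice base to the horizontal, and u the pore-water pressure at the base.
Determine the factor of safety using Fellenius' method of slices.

FS = 2.23

Ordinary method of slices: FS = Σ[c'·Δl_i + (W_i cosα_i − u_i·Δl_i)·tanφ'] / Σ W_i sinα_i, with Δl_i = b_i / cosα_i.
Slice 1: Δl = 1.4/cos(-8.2°) = 1.414 m; N'_1 = 19·cos(-8.2°) − 5·1.414 = 11.7; c'Δl = 22.63; W sinα = -2.7
Slice 2: Δl = 3.1/cos4.2° = 3.108 m; N'_2 = 160·cos4.2° − 3·3.108 = 150.2; c'Δl = 49.73; W sinα = 11.7
Slice 3: Δl = 1.7/cos17.7° = 1.784 m; N'_3 = 138·cos17.7° − 15·1.784 = 104.7; c'Δl = 28.55; W sinα = 42.0
Slice 4: Δl = 1.7/cos27.9° = 1.924 m; N'_4 = 119·cos27.9° − 38·1.924 = 32.1; c'Δl = 30.78; W sinα = 55.7
Slice 5: Δl = 3.0/cos44.0° = 4.170 m; N'_5 = 108·cos44.0° − 11·4.170 = 31.8; c'Δl = 66.73; W sinα = 75.0
Σc'Δl = 198.4 kN/m; ΣN' = 330.6 kN/m; ΣW sinα = 181.7 kN/m
Resisting = 198.4 + 330.6·tan32.0° = 198.4 + 206.6 = 405.0 kN/m
FS = 405.0 / 181.7 = 2.229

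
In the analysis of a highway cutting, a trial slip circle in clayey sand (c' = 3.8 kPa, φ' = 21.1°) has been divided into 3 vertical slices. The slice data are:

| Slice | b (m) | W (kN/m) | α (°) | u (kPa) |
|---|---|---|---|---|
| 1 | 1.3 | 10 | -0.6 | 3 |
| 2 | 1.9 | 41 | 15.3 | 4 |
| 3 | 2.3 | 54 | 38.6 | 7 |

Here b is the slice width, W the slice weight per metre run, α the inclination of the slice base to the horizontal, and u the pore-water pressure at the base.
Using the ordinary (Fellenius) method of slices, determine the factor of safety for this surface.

Ordinary method of slices: FS = Σ[c'·Δl_i + (W_i cosα_i − u_i·Δl_i)·tanφ'] / Σ W_i sinα_i, with Δl_i = b_i / cosα_i.
Slice 1: Δl = 1.3/cos(-0.6°) = 1.300 m; N'_1 = 10·cos(-0.6°) − 3·1.300 = 6.1; c'Δl = 4.94; W sinα = -0.1
Slice 2: Δl = 1.9/cos15.3° = 1.970 m; N'_2 = 41·cos15.3° − 4·1.970 = 31.7; c'Δl = 7.49; W sinα = 10.8
Slice 3: Δl = 2.3/cos38.6° = 2.943 m; N'_3 = 54·cos38.6° − 7·2.943 = 21.6; c'Δl = 11.18; W sinα = 33.7
Σc'Δl = 23.6 kN/m; ΣN' = 59.4 kN/m; ΣW sinα = 44.4 kN/m
Resisting = 23.6 + 59.4·tan21.1° = 23.6 + 22.9 = 46.5 kN/m
FS = 46.5 / 44.4 = 1.048

FS = 1.05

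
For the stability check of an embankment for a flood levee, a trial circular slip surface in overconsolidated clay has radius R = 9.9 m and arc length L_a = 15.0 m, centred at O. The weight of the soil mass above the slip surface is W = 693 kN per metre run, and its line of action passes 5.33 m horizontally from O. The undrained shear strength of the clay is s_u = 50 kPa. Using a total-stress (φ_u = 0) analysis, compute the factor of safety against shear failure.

FS = 2.01

Taking moments about the centre O, the resisting moment is provided by the undrained shear strength acting along the arc:
M_R = s_u·L_a·R = 50·15.00·9.9 = 7425.0 kN·m/m
M_D = W·d = 693·5.33 = 3693.7 kN·m/m
FS = M_R / M_D = 7425.0 / 3693.7 = 2.010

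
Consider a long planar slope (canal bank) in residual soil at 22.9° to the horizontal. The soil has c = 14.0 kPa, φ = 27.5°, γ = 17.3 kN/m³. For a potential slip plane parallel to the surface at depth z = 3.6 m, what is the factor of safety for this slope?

For an infinite slope with a slip plane parallel to the surface (no pore pressure): FS = [c + γz cos²β tanφ] / [γz sinβ cosβ].
γz = 17.3·3.6 = 62.28 kN/m²
Numerator = 14.0 + 62.28·cos²22.9°·tan27.5° = 14.0 + 62.28·0.8486·0.5206 = 41.512 kPa
Denominator = 62.28·sin22.9°·cos22.9° = 62.28·0.3891·0.9212 = 22.325 kPa
FS = 41.512 / 22.325 = 1.859

FS = 1.86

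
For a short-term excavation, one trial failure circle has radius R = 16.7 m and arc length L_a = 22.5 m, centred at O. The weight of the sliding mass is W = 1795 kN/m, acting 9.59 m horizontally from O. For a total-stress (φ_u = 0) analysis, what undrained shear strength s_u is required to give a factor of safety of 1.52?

s_u = 69.6 kPa

FS = s_u·L_a·R / (W·d), so s_u = FS·W·d / (L_a·R).
s_u = 1.52·1795·9.59 / (22.50·16.7) = 26165.4 / 375.75 = 69.64 kPa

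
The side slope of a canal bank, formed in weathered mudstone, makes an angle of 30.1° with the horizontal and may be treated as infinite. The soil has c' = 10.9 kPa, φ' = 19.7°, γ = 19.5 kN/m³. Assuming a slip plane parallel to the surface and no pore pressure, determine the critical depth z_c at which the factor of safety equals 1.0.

Setting FS = 1.00 in FS = [c' + γz cos²β tanφ'] / [γz sinβ cosβ] and solving for z:
z = c' / [γ cosβ (FS·sinβ − cosβ·tanφ')]
  = 10.9 / [19.5·cos30.1°·(1.00·sin30.1° − cos30.1°·tan19.7°)]
  = 10.9 / [19.5·0.8652·(1.00·0.5015 − 0.8652·0.3581)]
  = 10.9 / 3.2348 = 3.370 m

z_c = 3.37 m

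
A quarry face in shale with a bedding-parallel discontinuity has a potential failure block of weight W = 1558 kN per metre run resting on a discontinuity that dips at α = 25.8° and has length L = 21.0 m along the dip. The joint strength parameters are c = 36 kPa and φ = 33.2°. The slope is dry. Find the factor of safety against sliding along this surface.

FS = 2.47

Resolving the block weight along and normal to the plane and applying the Mohr–Coulomb strength on the joint:
N' = W cosα = 1558·cos25.8° = 1402.7 kN/m
Driving force T = W sinα = 1558·sin25.8° = 678.1 kN/m
Resisting force R = c·L + N'·tanφ = 36·21.0 + 1402.7·tan33.2° = 756.0 + 917.9 = 1673.9 kN/m
FS = R / T = 1673.9 / 678.1 = 2.469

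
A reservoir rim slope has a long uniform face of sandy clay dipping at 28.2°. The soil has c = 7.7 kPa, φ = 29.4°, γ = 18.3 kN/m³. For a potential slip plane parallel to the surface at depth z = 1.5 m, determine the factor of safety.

For an infinite slope with a slip plane parallel to the surface (no pore pressure): FS = [c + γz cos²β tanφ] / [γz sinβ cosβ].
γz = 18.3·1.5 = 27.45 kN/m²
Numerator = 7.7 + 27.45·cos²28.2°·tan29.4° = 7.7 + 27.45·0.7767·0.5635 = 19.713 kPa
Denominator = 27.45·sin28.2°·cos28.2° = 27.45·0.4726·0.8813 = 11.432 kPa
FS = 19.713 / 11.432 = 1.724

FS = 1.72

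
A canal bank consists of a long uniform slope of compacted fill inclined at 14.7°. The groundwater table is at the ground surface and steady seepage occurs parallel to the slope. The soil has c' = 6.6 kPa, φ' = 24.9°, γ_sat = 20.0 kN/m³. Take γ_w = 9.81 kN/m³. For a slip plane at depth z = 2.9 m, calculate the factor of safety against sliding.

FS = 1.37

With seepage parallel to the slope and the water table at the surface, the effective normal stress on the slip plane uses the buoyant unit weight γ' = γ_sat − γ_w while the driving shear stress uses γ_sat:
FS = [c' + γ' z cos²β tanφ'] / [γ_sat z sinβ cosβ]
γ' = 20.0 − 9.81 = 10.19 kN/m³
Numerator = 6.6 + 10.19·2.9·cos²14.7°·tan24.9° = 6.6 + 10.19·2.9·0.9356·0.4642 = 19.434 kPa
Denominator = 20.0·2.9·sin14.7°·cos14.7° = 20.0·2.9·0.2538·0.9673 = 14.236 kPa
FS = 19.434 / 14.236 = 1.365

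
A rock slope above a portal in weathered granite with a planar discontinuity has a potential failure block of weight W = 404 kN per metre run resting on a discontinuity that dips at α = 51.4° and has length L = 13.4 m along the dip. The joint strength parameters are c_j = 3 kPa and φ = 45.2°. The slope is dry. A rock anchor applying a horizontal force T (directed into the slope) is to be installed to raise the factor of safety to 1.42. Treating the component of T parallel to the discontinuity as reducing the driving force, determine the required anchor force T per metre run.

Resolving forces along and normal to the sliding plane, with the horizontal anchor force T adding T·sinα to the effective normal force and T·cosα acting up the plane against the driving force:
FS = [c_jL + (W cosα + T sinα) tanφ] / [W sinα − T cosα]
Without the anchor: N' = 252.0 kN/m, driving T_d = 315.7 kN/m, resisting R = 3·13.4 + 252.0·tan45.2° = 294.0 kN/m, FS = 0.93.
Setting FS = 1.42 and solving for T:
1.42·(315.7 − T cos51.4°) = 294.0 + T sin51.4°·tan45.2°
T·(sin51.4°·tan45.2° + 1.42·cos51.4°) = 1.42·315.7 − 294.0
T·(0.7815·1.0070 + 1.42·0.6239) = 448.3 − 294.0 = 154.3
T·1.6729 = 154.3
T = 92.3 kN/m

T = 92 kN/m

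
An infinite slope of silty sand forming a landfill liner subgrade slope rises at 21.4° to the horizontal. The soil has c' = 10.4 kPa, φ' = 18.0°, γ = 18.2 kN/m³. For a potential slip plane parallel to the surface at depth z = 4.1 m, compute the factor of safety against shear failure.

For an infinite slope with a slip plane parallel to the surface (no pore pressure): FS = [c' + γz cos²β tanφ'] / [γz sinβ cosβ].
γz = 18.2·4.1 = 74.62 kN/m²
Numerator = 10.4 + 74.62·cos²21.4°·tan18.0° = 10.4 + 74.62·0.8669·0.3249 = 31.418 kPa
Denominator = 74.62·sin21.4°·cos21.4° = 74.62·0.3649·0.9311 = 25.350 kPa
FS = 31.418 / 25.350 = 1.239

FS = 1.24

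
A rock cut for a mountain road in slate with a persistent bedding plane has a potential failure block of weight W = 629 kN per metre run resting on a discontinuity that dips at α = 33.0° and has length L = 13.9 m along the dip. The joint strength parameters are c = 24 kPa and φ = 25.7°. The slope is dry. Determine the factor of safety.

Resolving the block weight along and normal to the plane and applying the Mohr–Coulomb strength on the joint:
N' = W cosα = 629·cos33.0° = 527.5 kN/m
Driving force T = W sinα = 629·sin33.0° = 342.6 kN/m
Resisting force R = c·L + N'·tanφ = 24·13.9 + 527.5·tan25.7° = 333.6 + 253.9 = 587.5 kN/m
FS = R / T = 587.5 / 342.6 = 1.715

FS = 1.71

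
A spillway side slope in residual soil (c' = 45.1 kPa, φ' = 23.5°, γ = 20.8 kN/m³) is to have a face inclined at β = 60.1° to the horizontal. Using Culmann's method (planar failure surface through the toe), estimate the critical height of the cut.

Culmann's analysis gives the critical failure plane at α_cr = (β + φ')/2 = (60.1 + 23.5)/2 = 41.8°, and the critical height
H_c = (4c'/γ) · sinβ cosφ' / [1 − cos(β − φ')]
    = (4·45.1/20.8) · sin60.1°·cos23.5° / [1 − cos(36.6°)]
    = 8.673 · 0.8669·0.9171 / [1 − 0.8028]
    = 8.673 · 0.7950 / 0.1972
    = 34.97 m

H_c = 34.97 m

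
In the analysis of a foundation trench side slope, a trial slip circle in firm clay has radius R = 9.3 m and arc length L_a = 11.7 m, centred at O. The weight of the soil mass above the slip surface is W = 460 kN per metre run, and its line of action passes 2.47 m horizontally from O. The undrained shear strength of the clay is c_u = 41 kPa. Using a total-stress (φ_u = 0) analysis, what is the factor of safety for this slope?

FS = 3.93

Taking moments about the centre O, the resisting moment is provided by the undrained shear strength acting along the arc:
M_R = c_u·L_a·R = 41·11.70·9.3 = 4461.2 kN·m/m
M_D = W·d = 460·2.47 = 1136.2 kN·m/m
FS = M_R / M_D = 4461.2 / 1136.2 = 3.926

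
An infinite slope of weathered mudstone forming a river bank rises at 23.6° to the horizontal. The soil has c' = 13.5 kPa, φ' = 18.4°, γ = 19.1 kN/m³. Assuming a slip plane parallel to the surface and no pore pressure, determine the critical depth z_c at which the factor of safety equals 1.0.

z_c = 8.08 m

Setting FS = 1.00 in FS = [c' + γz cos²β tanφ'] / [γz sinβ cosβ] and solving for z:
z = c' / [γ cosβ (FS·sinβ − cosβ·tanφ')]
  = 13.5 / [19.1·cos23.6°·(1.00·sin23.6° − cos23.6°·tan18.4°)]
  = 13.5 / [19.1·0.9164·(1.00·0.4003 − 0.9164·0.3327)]
  = 13.5 / 1.6718 = 8.075 m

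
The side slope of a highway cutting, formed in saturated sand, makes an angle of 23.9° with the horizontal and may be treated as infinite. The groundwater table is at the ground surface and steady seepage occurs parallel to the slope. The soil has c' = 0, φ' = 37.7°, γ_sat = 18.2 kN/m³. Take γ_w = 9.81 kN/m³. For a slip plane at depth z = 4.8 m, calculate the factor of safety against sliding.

With seepage parallel to the slope and the water table at the surface, the effective normal stress on the slip plane uses the buoyant unit weight γ' = γ_sat − γ_w while the driving shear stress uses γ_sat:
FS = [c' + γ' z cos²β tanφ'] / [γ_sat z sinβ cosβ]
(For c' = 0 this reduces to FS = (γ'/γ_sat)·tanφ'/tanβ.)
γ' = 18.2 − 9.81 = 8.39 kN/m³
Numerator = 0.0 + 8.39·4.8·cos²23.9°·tan37.7° = 0.0 + 8.39·4.8·0.8359·0.7729 = 26.017 kPa
Denominator = 18.2·4.8·sin23.9°·cos23.9° = 18.2·4.8·0.4051·0.9143 = 32.358 kPa
FS = 26.017 / 32.358 = 0.804

FS = 0.80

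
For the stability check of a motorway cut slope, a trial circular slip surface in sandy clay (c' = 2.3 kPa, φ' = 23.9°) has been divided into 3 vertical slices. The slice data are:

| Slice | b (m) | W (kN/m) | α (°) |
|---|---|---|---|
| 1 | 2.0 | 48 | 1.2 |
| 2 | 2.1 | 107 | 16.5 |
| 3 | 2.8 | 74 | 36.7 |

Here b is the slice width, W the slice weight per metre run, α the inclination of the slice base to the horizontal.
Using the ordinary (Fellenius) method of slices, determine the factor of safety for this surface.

Ordinary method of slices: FS = Σ[c'·Δl_i + (W_i cosα_i)·tanφ'] / Σ W_i sinα_i, with Δl_i = b_i / cosα_i.
Slice 1: Δl = 2.0/cos1.2° = 2.000 m; N'_1 = 48·cos1.2° = 48.0; c'Δl = 4.60; W sinα = 1.0
Slice 2: Δl = 2.1/cos16.5° = 2.190 m; N'_2 = 107·cos16.5° = 102.6; c'Δl = 5.04; W sinα = 30.4
Slice 3: Δl = 2.8/cos36.7° = 3.492 m; N'_3 = 74·cos36.7° = 59.3; c'Δl = 8.03; W sinα = 44.2
Σc'Δl = 17.7 kN/m; ΣN' = 209.9 kN/m; ΣW sinα = 75.6 kN/m
Resisting = 17.7 + 209.9·tan23.9° = 17.7 + 93.0 = 110.7 kN/m
FS = 110.7 / 75.6 = 1.464

FS = 1.46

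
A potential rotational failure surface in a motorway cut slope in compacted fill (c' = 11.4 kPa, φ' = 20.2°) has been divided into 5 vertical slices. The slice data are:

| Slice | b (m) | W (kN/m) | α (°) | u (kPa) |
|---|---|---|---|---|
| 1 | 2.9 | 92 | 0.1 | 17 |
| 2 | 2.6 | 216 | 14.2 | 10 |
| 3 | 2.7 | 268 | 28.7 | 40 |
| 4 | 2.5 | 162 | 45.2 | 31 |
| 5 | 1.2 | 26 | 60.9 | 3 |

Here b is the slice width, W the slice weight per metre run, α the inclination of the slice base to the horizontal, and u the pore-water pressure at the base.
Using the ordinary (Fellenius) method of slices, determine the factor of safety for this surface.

Ordinary method of slices: FS = Σ[c'·Δl_i + (W_i cosα_i − u_i·Δl_i)·tanφ'] / Σ W_i sinα_i, with Δl_i = b_i / cosα_i.
Slice 1: Δl = 2.9/cos0.1° = 2.900 m; N'_1 = 92·cos0.1° − 17·2.900 = 42.7; c'Δl = 33.06; W sinα = 0.2
Slice 2: Δl = 2.6/cos14.2° = 2.682 m; N'_2 = 216·cos14.2° − 10·2.682 = 182.6; c'Δl = 30.57; W sinα = 53.0
Slice 3: Δl = 2.7/cos28.7° = 3.078 m; N'_3 = 268·cos28.7° − 40·3.078 = 111.9; c'Δl = 35.09; W sinα = 128.7
Slice 4: Δl = 2.5/cos45.2° = 3.548 m; N'_4 = 162·cos45.2° − 31·3.548 = 4.2; c'Δl = 40.45; W sinα = 115.0
Slice 5: Δl = 1.2/cos60.9° = 2.467 m; N'_5 = 26·cos60.9° − 3·2.467 = 5.2; c'Δl = 28.13; W sinα = 22.7
Σc'Δl = 167.3 kN/m; ΣN' = 346.6 kN/m; ΣW sinα = 319.5 kN/m
Resisting = 167.3 + 346.6·tan20.2° = 167.3 + 127.5 = 294.8 kN/m
FS = 294.8 / 319.5 = 0.923

FS = 0.92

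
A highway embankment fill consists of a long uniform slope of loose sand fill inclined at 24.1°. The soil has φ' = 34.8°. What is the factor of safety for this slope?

For a dry cohesionless infinite slope the factor of safety is FS = tanφ' / tanβ.
FS = tan34.8° / tan24.1° = 0.6950 / 0.4473 = 1.554

FS = 1.55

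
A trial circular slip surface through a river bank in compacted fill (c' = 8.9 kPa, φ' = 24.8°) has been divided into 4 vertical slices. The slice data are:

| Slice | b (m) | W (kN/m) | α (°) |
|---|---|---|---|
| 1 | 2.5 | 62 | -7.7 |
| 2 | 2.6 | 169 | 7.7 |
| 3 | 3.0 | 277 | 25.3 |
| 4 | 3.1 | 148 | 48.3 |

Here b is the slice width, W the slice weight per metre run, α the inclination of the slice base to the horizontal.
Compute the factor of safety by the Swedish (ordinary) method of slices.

FS = 1.58

Ordinary method of slices: FS = Σ[c'·Δl_i + (W_i cosα_i)·tanφ'] / Σ W_i sinα_i, with Δl_i = b_i / cosα_i.
Slice 1: Δl = 2.5/cos(-7.7°) = 2.523 m; N'_1 = 62·cos(-7.7°) = 61.4; c'Δl = 22.45; W sinα = -8.3
Slice 2: Δl = 2.6/cos7.7° = 2.624 m; N'_2 = 169·cos7.7° = 167.5; c'Δl = 23.35; W sinα = 22.6
Slice 3: Δl = 3.0/cos25.3° = 3.318 m; N'_3 = 277·cos25.3° = 250.4; c'Δl = 29.53; W sinα = 118.4
Slice 4: Δl = 3.1/cos48.3° = 4.660 m; N'_4 = 148·cos48.3° = 98.5; c'Δl = 41.47; W sinα = 110.5
Σc'Δl = 116.8 kN/m; ΣN' = 577.8 kN/m; ΣW sinα = 243.2 kN/m
Resisting = 116.8 + 577.8·tan24.8° = 116.8 + 267.0 = 383.8 kN/m
FS = 383.8 / 243.2 = 1.578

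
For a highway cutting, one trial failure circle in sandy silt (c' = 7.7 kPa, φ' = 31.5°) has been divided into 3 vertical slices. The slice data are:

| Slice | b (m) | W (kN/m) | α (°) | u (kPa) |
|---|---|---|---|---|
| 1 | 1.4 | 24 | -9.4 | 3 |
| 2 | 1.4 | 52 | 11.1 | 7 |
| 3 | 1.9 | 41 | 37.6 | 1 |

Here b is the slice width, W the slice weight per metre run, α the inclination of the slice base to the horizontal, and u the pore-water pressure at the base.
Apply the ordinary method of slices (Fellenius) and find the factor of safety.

Ordinary method of slices: FS = Σ[c'·Δl_i + (W_i cosα_i − u_i·Δl_i)·tanφ'] / Σ W_i sinα_i, with Δl_i = b_i / cosα_i.
Slice 1: Δl = 1.4/cos(-9.4°) = 1.419 m; N'_1 = 24·cos(-9.4°) − 3·1.419 = 19.4; c'Δl = 10.93; W sinα = -3.9
Slice 2: Δl = 1.4/cos11.1° = 1.427 m; N'_2 = 52·cos11.1° − 7·1.427 = 41.0; c'Δl = 10.99; W sinα = 10.0
Slice 3: Δl = 1.9/cos37.6° = 2.398 m; N'_3 = 41·cos37.6° − 1·2.398 = 30.1; c'Δl = 18.47; W sinα = 25.0
Σc'Δl = 40.4 kN/m; ΣN' = 90.5 kN/m; ΣW sinα = 31.1 kN/m
Resisting = 40.4 + 90.5·tan31.5° = 40.4 + 55.5 = 95.9 kN/m
FS = 95.9 / 31.1 = 3.082

FS = 3.08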